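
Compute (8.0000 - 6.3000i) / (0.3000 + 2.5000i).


Conjugate of z2 = 0.3000 - 2.5000i
Numerator: (8.0000 - 6.3000i)(0.3000 - 2.5000i) = -13.3500 - 21.8900i
Denominator: 0.3^2 + 2.5^2 = 6.34
Result = (-13.3500 - 21.8900i)/6.34

-2.1057 - 3.4527i


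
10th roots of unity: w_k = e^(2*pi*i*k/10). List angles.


The 10th roots of unity are cis(360k/10°) for k=0..9
Angle step = 360/10 = 36°
Primitive root: cis(36°)
Primitive root = 0.8090 + 0.5878i

10 roots at angles: 0°, 36°, 72°, 108°, 144°, 180°, 216°, 252°, 288°, 324°


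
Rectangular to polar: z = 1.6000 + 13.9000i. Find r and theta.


r = sqrt(2.56+193.21) = sqrt(195.77) = 13.9918
theta = atan2(13.9, 1.6) = 83.4337 degrees

r = 13.9918, theta = 83.4337 degrees


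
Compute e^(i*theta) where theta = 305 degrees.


cos(305°) = 0.5736
sin(305°) = -0.8192

e^(i*305°) = 0.5736 - 0.8192i


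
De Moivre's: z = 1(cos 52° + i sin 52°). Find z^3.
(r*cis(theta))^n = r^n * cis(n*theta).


r^3 = 1^3 = 1
n*theta = 3*52° = 156° = 156° (mod 360)
a = 1*cos(156°) = -0.9135
b = 1*sin(156°) = 0.4067

1 cis(156°) = -0.9135 + 0.4067i


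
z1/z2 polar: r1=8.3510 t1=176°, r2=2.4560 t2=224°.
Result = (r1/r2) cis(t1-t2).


r = 8.3510 / 2.4560 = 3.4002
theta = 176° - 224° = -48° = 312° (mod 360)

3.4002 cis(312°)


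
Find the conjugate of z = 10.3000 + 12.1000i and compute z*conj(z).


z_bar = 10.3000 - 12.1000i
z*z_bar = 10.3^2 + 12.1^2 = 106.09 + 146.41 = 252.5

z_bar = 10.3000 - 12.1000i, z*z_bar = 252.5


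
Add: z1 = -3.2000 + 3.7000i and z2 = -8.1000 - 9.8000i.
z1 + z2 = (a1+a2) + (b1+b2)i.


Real: -3.2 - 8.1 = -11.3
Imag: 3.7 - 9.8 = -6.1

-11.3000 - 6.1000i


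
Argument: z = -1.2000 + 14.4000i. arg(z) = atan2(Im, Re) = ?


Re = -1.2, Im = 14.4
arg = atan2(14.4, -1.2) = 94.7636 degrees

arg(z) = 94.7636 degrees


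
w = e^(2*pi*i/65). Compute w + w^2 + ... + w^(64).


With w = e^(2*pi*i/65), all 65 of the 65th roots of unity w^0 = 1, w, ..., w^(64) sum to 0: 1 + w + ... + w^(64) = (1 - w^65)/(1 - w) = 0 since w^65 = 1, w ≠ 1.
Removing the root 1: w + w^2 + ... + w^(64) = 0 - 1 = -1

Sum = -1


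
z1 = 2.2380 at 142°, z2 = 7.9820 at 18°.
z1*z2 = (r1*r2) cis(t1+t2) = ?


r = 2.2380 * 7.9820 = 17.8637
theta = 142° + 18° = 160° = 160° (mod 360)

17.8637 cis(160°)


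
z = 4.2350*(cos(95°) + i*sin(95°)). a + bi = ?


a = 4.2350*cos(95°) = 4.2350*(-0.08716) = -0.3691
b = 4.2350*sin(95°) = 4.2350*0.9962 = 4.2189

-0.3691 + 4.2189i


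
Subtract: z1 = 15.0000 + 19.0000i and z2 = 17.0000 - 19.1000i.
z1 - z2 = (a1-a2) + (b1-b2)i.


Real: 15 - 17 = -2
Imag: 19 + 19.1 = 38.1

-2.0000 + 38.1000i


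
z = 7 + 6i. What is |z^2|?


|z| = sqrt(49+36) = sqrt(85) = 9.2195
|z^2| = |z|^2 = (sqrt(85))^2 = 85

|z^2| = 85


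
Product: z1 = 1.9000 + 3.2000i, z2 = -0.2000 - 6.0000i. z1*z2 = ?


Real = 1.9*(-0.2) - 3.2*(-6) = -0.38 - (-19.2) = 18.82
Imag = 1.9*(-6) - (0.2)*3.2 = -11.4 - (0.64) = -12.04

18.8200 - 12.0400i


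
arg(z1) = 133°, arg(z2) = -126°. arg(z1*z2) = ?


arg(z1*z2) = 133° - 126° = 7°
Normalized to (-180°, 180°]: 7°

7°


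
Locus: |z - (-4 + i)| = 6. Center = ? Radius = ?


|z - z0| = r is a circle with center z0 and radius r.
Center = (-4, 1), radius = 6

Circle with center (-4, 1) and radius 6


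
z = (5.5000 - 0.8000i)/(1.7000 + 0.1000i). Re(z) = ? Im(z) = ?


Multiply by conjugate: (5.5000 - 0.8000i)(1.7000 - 0.1000i) / (1.7^2 + 0.1^2)
Numerator real = 5.5*1.7 - (0.8)*0.1 = 9.27
Numerator imag = -0.8*1.7 - 5.5*0.1 = -1.91
Denominator = 2.9
Re(z) = 9.27/2.9 = 3.1966
Im(z) = -1.91/2.9 = -0.6586

Re(z) = 3.1966, Im(z) = -0.6586


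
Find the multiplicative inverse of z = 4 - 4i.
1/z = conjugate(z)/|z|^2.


|z|^2 = 16+16 = 32
1/z = (4 + 4i)/32

1/z = 0.1250 + 0.1250i


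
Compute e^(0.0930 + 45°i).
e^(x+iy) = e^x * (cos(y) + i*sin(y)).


e^0.0930 = 1.0975
cos(45°) = 0.7071
sin(45°) = 0.7071
Real = 1.0975*0.7071 = 0.7760
Imag = 1.0975*0.7071 = 0.7760

0.7760 + 0.7760i


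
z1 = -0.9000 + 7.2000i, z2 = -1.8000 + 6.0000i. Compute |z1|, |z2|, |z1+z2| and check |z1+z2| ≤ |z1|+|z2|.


|z1| = sqrt((-0.9)^2 + 7.2^2) = sqrt(52.65) = 7.2560
|z2| = sqrt((-1.8)^2 + 6^2) = sqrt(39.24) = 6.2642
z1+z2 = -2.7000 + 13.2000i
|z1+z2| = sqrt(181.53) = 13.4733
|z1|+|z2| = 7.2560 + 6.2642 = 13.5202

|z1+z2| = 13.4733 ≤ |z1|+|z2| = 13.5202 (verified)


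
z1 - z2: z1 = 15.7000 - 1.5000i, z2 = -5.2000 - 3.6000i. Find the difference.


Real: 15.7 + 5.2 = 20.9
Imag: -1.5 + 3.6 = 2.1

20.9000 + 2.1000i


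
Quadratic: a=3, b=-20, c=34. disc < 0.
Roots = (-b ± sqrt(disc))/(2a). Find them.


disc = (-20)^2 - 4*3*34 = 400 - 408 = -8
sqrt(|disc|) = sqrt(8) = 2.8284
Real part = 20/(2*3) = 3.3333
Imag part = 2.8284/(2*3) = 0.4714

3.3333 ± 0.4714i


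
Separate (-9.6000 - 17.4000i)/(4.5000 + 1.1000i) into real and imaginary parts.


Multiply by conjugate: (-9.6000 - 17.4000i)(4.5000 - 1.1000i) / (4.5^2 + 1.1^2)
Numerator real = -9.6*4.5 - (17.4)*1.1 = -62.34
Numerator imag = -17.4*4.5 - (-9.6)*1.1 = -67.74
Denominator = 21.46
Re(z) = -62.34/21.46 = -2.9049
Im(z) = -67.74/21.46 = -3.1566

Re(z) = -2.9049, Im(z) = -3.1566


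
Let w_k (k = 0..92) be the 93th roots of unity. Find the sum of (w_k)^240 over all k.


The roots are w_k = w^k with w = e^(2*pi*i/93), and (w^k)^240 = (w^240)^k.
So S = 1 + u + u^2 + ... + u^(92) with u = w^240.
240 = 2*93 + 54, so 240 is not a multiple of 93: u = (w^93)^2 * w^54 = w^54 ≠ 1 (w is a primitive 93th root), while u^93 = (w^93)^240 = 1.
Geometric series: S = (1 - u^93)/(1 - u) = (1 - 1)/(1 - u) = 0

S = 0


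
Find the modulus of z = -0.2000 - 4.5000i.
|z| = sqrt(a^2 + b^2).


|z| = sqrt((-0.2)^2 + (-4.5)^2) = sqrt(0.04 + 20.25) = sqrt(20.29) = 4.5044

|z| = 4.5044


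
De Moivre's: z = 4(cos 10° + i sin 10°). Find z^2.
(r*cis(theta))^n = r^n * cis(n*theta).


r^2 = 4^2 = 16
n*theta = 2*10° = 20° = 20° (mod 360)
a = 16*cos(20°) = 15.0351
b = 16*sin(20°) = 5.4723

16 cis(20°) = 15.0351 + 5.4723i


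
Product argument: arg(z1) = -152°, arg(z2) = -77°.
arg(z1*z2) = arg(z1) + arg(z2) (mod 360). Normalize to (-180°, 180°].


arg(z1*z2) = -152° - 77° = -229°
Normalized to (-180°, 180°]: 131°

131°


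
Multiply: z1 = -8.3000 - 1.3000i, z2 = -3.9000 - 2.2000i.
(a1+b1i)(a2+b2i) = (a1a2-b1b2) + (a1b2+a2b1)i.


Real = -8.3*(-3.9) - (-1.3)*(-2.2) = 32.37 - 2.86 = 29.51
Imag = -8.3*(-2.2) - (3.9)*(-1.3) = 18.26 + 5.07 = 23.33

29.5100 + 23.3300i


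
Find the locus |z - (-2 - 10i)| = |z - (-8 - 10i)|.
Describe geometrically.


Equal distances means the locus is the perpendicular bisector of z1 and z2.
Midpoint = ((-2+(-8))/2, (-10+(-10))/2) = (-5.0000, -10.0000)

Perpendicular bisector through (-5.0000, -10.0000)


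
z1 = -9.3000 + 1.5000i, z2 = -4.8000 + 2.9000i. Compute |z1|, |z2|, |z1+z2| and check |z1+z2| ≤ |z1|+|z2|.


|z1| = sqrt((-9.3)^2 + 1.5^2) = sqrt(88.74) = 9.4202
|z2| = sqrt((-4.8)^2 + 2.9^2) = sqrt(31.45) = 5.6080
z1+z2 = -14.1000 + 4.4000i
|z1+z2| = sqrt(218.17) = 14.7706
|z1|+|z2| = 9.4202 + 5.6080 = 15.0282

|z1+z2| = 14.7706 ≤ |z1|+|z2| = 15.0282 (verified)


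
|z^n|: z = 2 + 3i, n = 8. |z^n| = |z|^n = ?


|z| = sqrt(4+9) = sqrt(13) = 3.6056
|z^8| = |z|^8 = (sqrt(13))^8 = 13^4 = 28561

|z^8| = 28561


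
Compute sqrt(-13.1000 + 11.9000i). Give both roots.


|z| = sqrt(171.61+141.61) = 17.6980
sqrt((|z|+a)/2) = sqrt((17.6980+(-13.1))/2) = sqrt(2.2990) = 1.5162
sqrt((|z|-a)/2) = sqrt((17.6980-(-13.1))/2) = sqrt(15.3990) = 3.9242

±(1.5162 + 3.9242i) i.e. 1.5162 + 3.9242i and -1.5162 - 3.9242i


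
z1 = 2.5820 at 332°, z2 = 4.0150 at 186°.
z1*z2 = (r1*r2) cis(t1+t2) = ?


r = 2.5820 * 4.0150 = 10.3667
theta = 332° + 186° = 518° = 158° (mod 360)

10.3667 cis(158°)


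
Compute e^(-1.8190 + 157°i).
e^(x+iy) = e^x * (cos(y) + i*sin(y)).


e^-1.8190 = 0.1622
cos(157°) = -0.9205
sin(157°) = 0.3907
Real = 0.1622*(-0.9205) = -0.1493
Imag = 0.1622*0.3907 = 0.0634

-0.1493 + 0.0634i


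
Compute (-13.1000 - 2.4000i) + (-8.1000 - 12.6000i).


Real: -13.1 - 8.1 = -21.2
Imag: -2.4 - 12.6 = -15

-21.2000 - 15.0000i


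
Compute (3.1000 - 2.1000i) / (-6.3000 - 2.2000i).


Conjugate of z2 = -6.3000 + 2.2000i
Numerator: (3.1000 - 2.1000i)(-6.3000 + 2.2000i) = -14.9100 + 20.0500i
Denominator: (-6.3)^2 + (-2.2)^2 = 44.53
Result = (-14.9100 + 20.0500i)/44.53

-0.3348 + 0.4503i


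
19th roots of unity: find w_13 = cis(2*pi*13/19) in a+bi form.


Angle = 360*13/19 = 246.3158°
a = cos(246.3158°) = -0.4017
b = sin(246.3158°) = -0.9158

-0.4017 - 0.9158i


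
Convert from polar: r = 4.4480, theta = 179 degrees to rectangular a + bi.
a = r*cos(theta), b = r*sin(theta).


a = 4.4480*cos(179°) = 4.4480*(-0.99985) = -4.4473
b = 4.4480*sin(179°) = 4.4480*0.01745 = 0.0776

-4.4473 + 0.0776i


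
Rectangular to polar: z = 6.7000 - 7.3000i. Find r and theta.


r = sqrt(44.89+53.29) = sqrt(98.18) = 9.9086
theta = atan2(-7.3, 6.7) = -47.4540 degrees

r = 9.9086, theta = -47.4540 degrees


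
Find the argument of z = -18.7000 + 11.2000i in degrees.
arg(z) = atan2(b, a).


Re = -18.7, Im = 11.2
arg = atan2(11.2, -18.7) = 149.0813 degrees

arg(z) = 149.0813 degrees


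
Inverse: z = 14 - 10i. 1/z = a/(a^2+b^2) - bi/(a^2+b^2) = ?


|z|^2 = 196+100 = 296
1/z = (14 + 10i)/296

1/z = 0.0473 + 0.0338i


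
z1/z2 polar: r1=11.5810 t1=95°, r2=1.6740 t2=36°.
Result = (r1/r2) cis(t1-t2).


r = 11.5810 / 1.6740 = 6.9182
theta = 95° - 36° = 59° = 59° (mod 360)

6.9182 cis(59°)


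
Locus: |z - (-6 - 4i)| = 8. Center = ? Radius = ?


|z - z0| = r is a circle with center z0 and radius r.
Center = (-6, -4), radius = 8

Circle with center (-6, -4) and radius 8


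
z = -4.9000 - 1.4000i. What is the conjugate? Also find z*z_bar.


z_bar = -4.9000 + 1.4000i
z*z_bar = (-4.9)^2 + (-1.4)^2 = 24.01 + 1.96 = 25.97

z_bar = -4.9000 + 1.4000i, z*z_bar = 25.97


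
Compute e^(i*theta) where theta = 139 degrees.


cos(139°) = -0.7547
sin(139°) = 0.6561

e^(i*139°) = -0.7547 + 0.6561i


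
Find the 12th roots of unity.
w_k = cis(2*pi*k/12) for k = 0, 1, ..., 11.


The 12th roots of unity are cis(360k/12°) for k=0..11
Angle step = 360/12 = 30°
Primitive root: cis(30°)
Primitive root = 0.8660 + 0.5000i

12 roots at angles: 0°, 30°, 60°, 90°, 120°, 150°, 180°, 210°, 240°, 270°, 300°, 330°


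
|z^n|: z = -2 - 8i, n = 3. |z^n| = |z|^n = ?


|z| = sqrt(4+64) = sqrt(68) = 8.2462
|z^3| = |z|^3 = (sqrt(68))^3 = 68*sqrt(68)

|z^3| = 68*sqrt(68) ≈ 560.7424


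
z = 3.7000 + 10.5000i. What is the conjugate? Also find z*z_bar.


z_bar = 3.7000 - 10.5000i
z*z_bar = 3.7^2 + 10.5^2 = 13.69 + 110.25 = 123.94

z_bar = 3.7000 - 10.5000i, z*z_bar = 123.94


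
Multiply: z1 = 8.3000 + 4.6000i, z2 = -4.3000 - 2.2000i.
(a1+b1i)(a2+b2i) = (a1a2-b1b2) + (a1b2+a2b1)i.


Real = 8.3*(-4.3) - 4.6*(-2.2) = -35.69 - (-10.12) = -25.57
Imag = 8.3*(-2.2) - (4.3)*4.6 = -18.26 - (19.78) = -38.04

-25.5700 - 38.0400i


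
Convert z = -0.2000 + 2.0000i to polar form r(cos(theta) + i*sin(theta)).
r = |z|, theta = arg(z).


r = sqrt(0.04+4) = sqrt(4.04) = 2.0100
theta = atan2(2, -0.2) = 95.7106 degrees

r = 2.0100, theta = 95.7106 degrees


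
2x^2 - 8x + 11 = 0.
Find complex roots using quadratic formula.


disc = (-8)^2 - 4*2*11 = 64 - 88 = -24
sqrt(|disc|) = sqrt(24) = 4.8990
Real part = 8/(2*2) = 2.0000
Imag part = 4.8990/(2*2) = 1.2247

2.0000 ± 1.2247i


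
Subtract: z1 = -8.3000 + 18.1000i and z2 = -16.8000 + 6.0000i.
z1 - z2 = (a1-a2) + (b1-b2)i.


Real: -8.3 + 16.8 = 8.5
Imag: 18.1 - 6 = 12.1

8.5000 + 12.1000i


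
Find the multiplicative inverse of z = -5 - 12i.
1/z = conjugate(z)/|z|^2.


|z|^2 = 25+144 = 169
1/z = (-5 + 12i)/169

1/z = -0.0296 + 0.0710i


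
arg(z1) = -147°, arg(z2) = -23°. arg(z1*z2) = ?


arg(z1*z2) = -147° - 23° = -170°
Normalized to (-180°, 180°]: -170°

-170°


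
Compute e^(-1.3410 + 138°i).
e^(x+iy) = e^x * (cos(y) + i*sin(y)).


e^-1.3410 = 0.2616
cos(138°) = -0.7431
sin(138°) = 0.6691
Real = 0.2616*(-0.7431) = -0.1944
Imag = 0.2616*0.6691 = 0.1750

-0.1944 + 0.1750i


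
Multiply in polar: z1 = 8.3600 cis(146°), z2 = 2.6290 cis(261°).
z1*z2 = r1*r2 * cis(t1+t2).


r = 8.3600 * 2.6290 = 21.9784
theta = 146° + 261° = 407° = 47° (mod 360)

21.9784 cis(47°)


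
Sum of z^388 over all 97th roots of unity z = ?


The roots are w_k = w^k with w = e^(2*pi*i/97), and (w^k)^388 = (w^388)^k.
So S = 1 + u + u^2 + ... + u^(96) with u = w^388.
388 = 4*97 + 0, so 388 is a multiple of 97 and u = (w^97)^4 = 1.
Every one of the 97 terms equals 1: S = 97

S = 97


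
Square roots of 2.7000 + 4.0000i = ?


|z| = sqrt(7.29+16) = 4.8260
sqrt((|z|+a)/2) = sqrt((4.8260+2.7)/2) = sqrt(3.7630) = 1.9398
sqrt((|z|-a)/2) = sqrt((4.8260-2.7)/2) = sqrt(1.0630) = 1.0310

±(1.9398 + 1.0310i) i.e. 1.9398 + 1.0310i and -1.9398 - 1.0310i


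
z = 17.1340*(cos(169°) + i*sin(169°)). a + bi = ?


a = 17.1340*cos(169°) = 17.1340*(-0.98163) = -16.8192
b = 17.1340*sin(169°) = 17.1340*0.19081 = 3.2693

-16.8192 + 3.2693i


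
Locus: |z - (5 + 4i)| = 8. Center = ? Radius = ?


|z - z0| = r is a circle with center z0 and radius r.
Center = (5, 4), radius = 8

Circle with center (5, 4) and radius 8


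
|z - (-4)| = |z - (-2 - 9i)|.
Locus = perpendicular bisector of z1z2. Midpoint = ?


Equal distances means the locus is the perpendicular bisector of z1 and z2.
Midpoint = ((-4+(-2))/2, (0+(-9))/2) = (-3.0000, -4.5000)

Perpendicular bisector through (-3.0000, -4.5000)


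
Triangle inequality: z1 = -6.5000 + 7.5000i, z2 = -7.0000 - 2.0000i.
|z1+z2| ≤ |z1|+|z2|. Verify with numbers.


|z1| = sqrt((-6.5)^2 + 7.5^2) = sqrt(98.5) = 9.9247
|z2| = sqrt((-7)^2 + (-2)^2) = sqrt(53) = 7.2801
z1+z2 = -13.5000 + 5.5000i
|z1+z2| = sqrt(212.5) = 14.5774
|z1|+|z2| = 9.9247 + 7.2801 = 17.2048

|z1+z2| = 14.5774 ≤ |z1|+|z2| = 17.2048 (verified)


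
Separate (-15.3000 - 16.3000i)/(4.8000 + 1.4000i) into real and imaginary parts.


Multiply by conjugate: (-15.3000 - 16.3000i)(4.8000 - 1.4000i) / (4.8^2 + 1.4^2)
Numerator real = -15.3*4.8 - (16.3)*1.4 = -96.26
Numerator imag = -16.3*4.8 - (-15.3)*1.4 = -56.82
Denominator = 25
Re(z) = -96.26/25 = -3.8504
Im(z) = -56.82/25 = -2.2728

Re(z) = -3.8504, Im(z) = -2.2728


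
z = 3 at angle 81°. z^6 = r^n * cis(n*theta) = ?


r^6 = 3^6 = 729
n*theta = 6*81° = 486° = 126° (mod 360)
a = 729*cos(126°) = -428.4954
b = 729*sin(126°) = 589.7734

729 cis(126°) = -428.4954 + 589.7734i


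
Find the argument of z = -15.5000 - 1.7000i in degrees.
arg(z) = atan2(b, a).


Re = -15.5, Im = -1.7
arg = atan2(-1.7, -15.5) = -173.7410 degrees

arg(z) = -173.7410 degrees


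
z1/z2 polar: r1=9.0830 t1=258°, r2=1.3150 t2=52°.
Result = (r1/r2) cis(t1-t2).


r = 9.0830 / 1.3150 = 6.9072
theta = 258° - 52° = 206° = 206° (mod 360)

6.9072 cis(206°)


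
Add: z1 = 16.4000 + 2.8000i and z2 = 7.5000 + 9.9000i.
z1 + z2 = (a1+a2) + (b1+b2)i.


Real: 16.4 + 7.5 = 23.9
Imag: 2.8 + 9.9 = 12.7

23.9000 + 12.7000i


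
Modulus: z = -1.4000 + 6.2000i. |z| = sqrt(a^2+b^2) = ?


|z| = sqrt((-1.4)^2 + 6.2^2) = sqrt(1.96 + 38.44) = sqrt(40.4) = 6.3561

|z| = 6.3561


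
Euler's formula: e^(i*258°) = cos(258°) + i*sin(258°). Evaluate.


cos(258°) = -0.2079
sin(258°) = -0.9781

e^(i*258°) = -0.2079 - 0.9781i


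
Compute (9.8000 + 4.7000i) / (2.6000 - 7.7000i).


Conjugate of z2 = 2.6000 + 7.7000i
Numerator: (9.8000 + 4.7000i)(2.6000 + 7.7000i) = -10.7100 + 87.6800i
Denominator: 2.6^2 + (-7.7)^2 = 66.05
Result = (-10.7100 + 87.6800i)/66.05

-0.1621 + 1.3275i


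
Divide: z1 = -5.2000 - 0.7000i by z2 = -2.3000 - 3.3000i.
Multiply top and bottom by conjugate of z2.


Conjugate of z2 = -2.3000 + 3.3000i
Numerator: (-5.2000 - 0.7000i)(-2.3000 + 3.3000i) = 14.2700 - 15.5500i
Denominator: (-2.3)^2 + (-3.3)^2 = 16.18
Result = (14.2700 - 15.5500i)/16.18

0.8820 - 0.9611i


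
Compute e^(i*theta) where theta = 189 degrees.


cos(189°) = -0.9877
sin(189°) = -0.1564

e^(i*189°) = -0.9877 - 0.1564i


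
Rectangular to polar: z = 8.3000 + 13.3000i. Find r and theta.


r = sqrt(68.89+176.89) = sqrt(245.78) = 15.6774
theta = atan2(13.3, 8.3) = 58.0334 degrees

r = 15.6774, theta = 58.0334 degrees


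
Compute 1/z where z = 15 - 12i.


|z|^2 = 225+144 = 369
1/z = (15 + 12i)/369

1/z = 0.0407 + 0.0325i


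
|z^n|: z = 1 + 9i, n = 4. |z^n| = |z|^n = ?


|z| = sqrt(1+81) = sqrt(82) = 9.0554
|z^4| = |z|^4 = (sqrt(82))^4 = 82^2 = 6724

|z^4| = 6724


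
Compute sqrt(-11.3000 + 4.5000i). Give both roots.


|z| = sqrt(127.69+20.25) = 12.1631
sqrt((|z|+a)/2) = sqrt((12.1631+(-11.3))/2) = sqrt(0.4315) = 0.6569
sqrt((|z|-a)/2) = sqrt((12.1631-(-11.3))/2) = sqrt(11.7315) = 3.4251

±(0.6569 + 3.4251i) i.e. 0.6569 + 3.4251i and -0.6569 - 3.4251i


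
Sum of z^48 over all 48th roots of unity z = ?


The roots are w_k = w^k with w = e^(2*pi*i/48), and (w^k)^48 = (w^48)^k.
So S = 1 + u + u^2 + ... + u^(47) with u = w^48.
48 = 1*48 + 0, so 48 is a multiple of 48 and u = (w^48)^1 = 1.
Every one of the 48 terms equals 1: S = 48

S = 48


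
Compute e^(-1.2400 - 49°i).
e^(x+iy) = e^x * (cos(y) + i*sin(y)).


e^-1.2400 = 0.2894
cos(-49°) = 0.6561
sin(-49°) = -0.7547
Real = 0.2894*0.6561 = 0.1899
Imag = 0.2894*(-0.7547) = -0.2184

0.1899 - 0.2184i


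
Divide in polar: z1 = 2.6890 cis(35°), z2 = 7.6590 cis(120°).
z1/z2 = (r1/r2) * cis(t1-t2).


r = 2.6890 / 7.6590 = 0.3511
theta = 35° - 120° = -85° = 275° (mod 360)

0.3511 cis(275°)


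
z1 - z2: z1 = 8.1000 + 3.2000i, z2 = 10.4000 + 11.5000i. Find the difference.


Real: 8.1 - 10.4 = -2.3
Imag: 3.2 - 11.5 = -8.3

-2.3000 - 8.3000i


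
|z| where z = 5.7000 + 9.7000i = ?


|z| = sqrt(5.7^2 + 9.7^2) = sqrt(32.49 + 94.09) = sqrt(126.58) = 11.2508

|z| = 11.2508


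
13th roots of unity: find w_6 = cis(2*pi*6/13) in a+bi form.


Angle = 360*6/13 = 166.1538°
a = cos(166.1538°) = -0.9709
b = sin(166.1538°) = 0.2393

-0.9709 + 0.2393i


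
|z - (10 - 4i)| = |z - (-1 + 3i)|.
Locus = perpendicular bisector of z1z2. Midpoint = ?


Equal distances means the locus is the perpendicular bisector of z1 and z2.
Midpoint = ((10+(-1))/2, (-4+3)/2) = (4.5000, -0.5000)

Perpendicular bisector through (4.5000, -0.5000)


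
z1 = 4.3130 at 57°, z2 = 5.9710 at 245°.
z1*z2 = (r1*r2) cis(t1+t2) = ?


r = 4.3130 * 5.9710 = 25.7529
theta = 57° + 245° = 302° = 302° (mod 360)

25.7529 cis(302°)


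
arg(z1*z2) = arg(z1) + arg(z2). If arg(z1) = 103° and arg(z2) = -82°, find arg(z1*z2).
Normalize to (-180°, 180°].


arg(z1*z2) = 103° - 82° = 21°
Normalized to (-180°, 180°]: 21°

21°


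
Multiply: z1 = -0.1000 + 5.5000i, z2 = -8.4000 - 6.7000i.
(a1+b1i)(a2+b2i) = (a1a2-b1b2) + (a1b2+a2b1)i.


Real = -0.1*(-8.4) - 5.5*(-6.7) = 0.84 - (-36.85) = 37.69
Imag = -0.1*(-6.7) - (8.4)*5.5 = 0.67 - (46.2) = -45.53

37.6900 - 45.5300i


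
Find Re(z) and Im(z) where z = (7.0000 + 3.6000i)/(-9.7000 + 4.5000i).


Multiply by conjugate: (7.0000 + 3.6000i)(-9.7000 - 4.5000i) / ((-9.7)^2 + 4.5^2)
Numerator real = 7*(-9.7) + 3.6*4.5 = -51.7
Numerator imag = 3.6*(-9.7) - 7*4.5 = -66.42
Denominator = 114.34
Re(z) = -51.7/114.34 = -0.4522
Im(z) = -66.42/114.34 = -0.5809

Re(z) = -0.4522, Im(z) = -0.5809


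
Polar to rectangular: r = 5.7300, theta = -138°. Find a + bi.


a = 5.7300*cos(-138°) = 5.7300*(-0.74314) = -4.2582
b = 5.7300*sin(-138°) = 5.7300*(-0.66913) = -3.8341

-4.2582 - 3.8341i


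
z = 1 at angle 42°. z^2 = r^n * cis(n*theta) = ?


r^2 = 1^2 = 1
n*theta = 2*42° = 84° = 84° (mod 360)
a = 1*cos(84°) = 0.1045
b = 1*sin(84°) = 0.9945

1 cis(84°) = 0.1045 + 0.9945i


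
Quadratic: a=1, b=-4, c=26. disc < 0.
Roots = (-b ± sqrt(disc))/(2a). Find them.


disc = (-4)^2 - 4*1*26 = 16 - 104 = -88
sqrt(|disc|) = sqrt(88) = 9.3808
Real part = 4/(2*1) = 2.0000
Imag part = 9.3808/(2*1) = 4.6904

2.0000 ± 4.6904i


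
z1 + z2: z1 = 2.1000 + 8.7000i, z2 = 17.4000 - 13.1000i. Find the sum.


Real: 2.1 + 17.4 = 19.5
Imag: 8.7 - 13.1 = -4.4

19.5000 - 4.4000i


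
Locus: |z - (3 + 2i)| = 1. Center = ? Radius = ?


|z - z0| = r is a circle with center z0 and radius r.
Center = (3, 2), radius = 1

Circle with center (3, 2) and radius 1


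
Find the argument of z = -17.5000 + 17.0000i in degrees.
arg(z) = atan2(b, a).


Re = -17.5, Im = 17
arg = atan2(17, -17.5) = 135.8303 degrees

arg(z) = 135.8303 degrees


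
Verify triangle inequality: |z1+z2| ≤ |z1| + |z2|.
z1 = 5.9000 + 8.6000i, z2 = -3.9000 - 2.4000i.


|z1| = sqrt(5.9^2 + 8.6^2) = sqrt(108.77) = 10.4293
|z2| = sqrt((-3.9)^2 + (-2.4)^2) = sqrt(20.97) = 4.5793
z1+z2 = 2.0000 + 6.2000i
|z1+z2| = sqrt(42.44) = 6.5146
|z1|+|z2| = 10.4293 + 4.5793 = 15.0086

|z1+z2| = 6.5146 ≤ |z1|+|z2| = 15.0086 (verified)


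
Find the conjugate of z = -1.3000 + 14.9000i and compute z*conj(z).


z_bar = -1.3000 - 14.9000i
z*z_bar = (-1.3)^2 + 14.9^2 = 1.69 + 222.01 = 223.7

z_bar = -1.3000 - 14.9000i, z*z_bar = 223.7


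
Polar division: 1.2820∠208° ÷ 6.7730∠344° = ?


r = 1.2820 / 6.7730 = 0.1893
theta = 208° - 344° = -136° = 224° (mod 360)

0.1893 cis(224°)


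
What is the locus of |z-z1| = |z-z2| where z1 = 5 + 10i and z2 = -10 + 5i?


Equal distances means the locus is the perpendicular bisector of z1 and z2.
Midpoint = ((5+(-10))/2, (10+5)/2) = (-2.5000, 7.5000)

Perpendicular bisector through (-2.5000, 7.5000)


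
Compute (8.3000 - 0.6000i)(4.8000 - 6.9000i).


Real = 8.3*4.8 - (-0.6)*(-6.9) = 39.84 - 4.14 = 35.7
Imag = 8.3*(-6.9) + 4.8*(-0.6) = -57.27 - (2.88) = -60.15

35.7000 - 60.1500i


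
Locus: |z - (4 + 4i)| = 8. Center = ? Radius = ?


|z - z0| = r is a circle with center z0 and radius r.
Center = (4, 4), radius = 8

Circle with center (4, 4) and radius 8


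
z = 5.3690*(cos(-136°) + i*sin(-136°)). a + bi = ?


a = 5.3690*cos(-136°) = 5.3690*(-0.71934) = -3.8621
b = 5.3690*sin(-136°) = 5.3690*(-0.69466) = -3.7296

-3.8621 - 3.7296i


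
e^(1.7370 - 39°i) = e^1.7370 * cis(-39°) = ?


e^1.7370 = 5.6803
cos(-39°) = 0.77715
sin(-39°) = -0.62932
Real = 5.6803*0.77715 = 4.4144
Imag = 5.6803*(-0.62932) = -3.5747

4.4144 - 3.5747i


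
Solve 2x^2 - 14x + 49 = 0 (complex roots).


disc = (-14)^2 - 4*2*49 = 196 - 392 = -196
sqrt(|disc|) = sqrt(196) = 14.0000
Real part = 14/(2*2) = 3.5000
Imag part = 14.0000/(2*2) = 3.5000

3.5000 ± 3.5000i


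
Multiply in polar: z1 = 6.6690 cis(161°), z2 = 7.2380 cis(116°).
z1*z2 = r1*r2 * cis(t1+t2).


r = 6.6690 * 7.2380 = 48.2702
theta = 161° + 116° = 277° = 277° (mod 360)

48.2702 cis(277°)


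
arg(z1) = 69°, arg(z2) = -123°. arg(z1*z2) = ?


arg(z1*z2) = 69° - 123° = -54°
Normalized to (-180°, 180°]: -54°

-54°


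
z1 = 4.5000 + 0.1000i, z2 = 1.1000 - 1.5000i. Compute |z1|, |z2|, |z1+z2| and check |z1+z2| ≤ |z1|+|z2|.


|z1| = sqrt(4.5^2 + 0.1^2) = sqrt(20.26) = 4.5011
|z2| = sqrt(1.1^2 + (-1.5)^2) = sqrt(3.46) = 1.8601
z1+z2 = 5.6000 - 1.4000i
|z1+z2| = sqrt(33.32) = 5.7723
|z1|+|z2| = 4.5011 + 1.8601 = 6.3612

|z1+z2| = 5.7723 ≤ |z1|+|z2| = 6.3612 (verified)


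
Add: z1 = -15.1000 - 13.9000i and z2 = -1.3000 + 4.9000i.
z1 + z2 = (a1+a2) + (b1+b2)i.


Real: -15.1 - 1.3 = -16.4
Imag: -13.9 + 4.9 = -9

-16.4000 - 9.0000i


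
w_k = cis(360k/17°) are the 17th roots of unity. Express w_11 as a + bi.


Angle = 360*11/17 = 232.9412°
a = cos(232.9412°) = -0.6026
b = sin(232.9412°) = -0.7980

-0.6026 - 0.7980i


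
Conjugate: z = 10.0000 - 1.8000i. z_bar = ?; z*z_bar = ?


z_bar = 10.0000 + 1.8000i
z*z_bar = 10^2 + (-1.8)^2 = 100 + 3.24 = 103.24

z_bar = 10.0000 + 1.8000i, z*z_bar = 103.24


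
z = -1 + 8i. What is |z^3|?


|z| = sqrt(1+64) = sqrt(65) = 8.0623
|z^3| = |z|^3 = (sqrt(65))^3 = 65*sqrt(65)

|z^3| = 65*sqrt(65) ≈ 524.0468


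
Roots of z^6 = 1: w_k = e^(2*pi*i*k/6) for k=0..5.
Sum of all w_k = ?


The sum of all 6th roots of unity is 0.
Geometric series: (1 - w^6)/(1 - w) = (1-1)/(1-w) = 0 since w^6 = 1, w ≠ 1.
Alternatively: coefficient of z^5 in z^6 - 1 is 0.

0


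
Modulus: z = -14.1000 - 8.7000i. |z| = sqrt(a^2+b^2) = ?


|z| = sqrt((-14.1)^2 + (-8.7)^2) = sqrt(198.81 + 75.69) = sqrt(274.5) = 16.5680

|z| = 16.5680


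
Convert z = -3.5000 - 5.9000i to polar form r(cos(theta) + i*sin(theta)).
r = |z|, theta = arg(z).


r = sqrt(12.25+34.81) = sqrt(47.06) = 6.8600
theta = atan2(-5.9, -3.5) = -120.6773 degrees

r = 6.8600, theta = -120.6773 degrees


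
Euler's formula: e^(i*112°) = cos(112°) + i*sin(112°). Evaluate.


cos(112°) = -0.3746
sin(112°) = 0.9272

e^(i*112°) = -0.3746 + 0.9272i


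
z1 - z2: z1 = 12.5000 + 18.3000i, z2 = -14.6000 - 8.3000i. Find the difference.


Real: 12.5 + 14.6 = 27.1
Imag: 18.3 + 8.3 = 26.6

27.1000 + 26.6000i


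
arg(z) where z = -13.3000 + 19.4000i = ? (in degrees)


Re = -13.3, Im = 19.4
arg = atan2(19.4, -13.3) = 124.4332 degrees

arg(z) = 124.4332 degrees


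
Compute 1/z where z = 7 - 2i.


|z|^2 = 49+4 = 53
1/z = (7 + 2i)/53

1/z = 0.1321 + 0.0377i


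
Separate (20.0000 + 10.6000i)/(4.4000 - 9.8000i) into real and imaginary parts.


Multiply by conjugate: (20.0000 + 10.6000i)(4.4000 + 9.8000i) / (4.4^2 + (-9.8)^2)
Numerator real = 20*4.4 + 10.6*(-9.8) = -15.88
Numerator imag = 10.6*4.4 - 20*(-9.8) = 242.64
Denominator = 115.4
Re(z) = -15.88/115.4 = -0.1376
Im(z) = 242.64/115.4 = 2.1026

Re(z) = -0.1376, Im(z) = 2.1026


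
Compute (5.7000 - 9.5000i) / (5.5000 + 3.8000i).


Conjugate of z2 = 5.5000 - 3.8000i
Numerator: (5.7000 - 9.5000i)(5.5000 - 3.8000i) = -4.7500 - 73.9100i
Denominator: 5.5^2 + 3.8^2 = 44.69
Result = (-4.7500 - 73.9100i)/44.69

-0.1063 - 1.6538i


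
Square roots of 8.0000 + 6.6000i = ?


|z| = sqrt(64+43.56) = 10.3711
sqrt((|z|+a)/2) = sqrt((10.3711+8)/2) = sqrt(9.1856) = 3.0308
sqrt((|z|-a)/2) = sqrt((10.3711-8)/2) = sqrt(1.1856) = 1.0888

±(3.0308 + 1.0888i) i.e. 3.0308 + 1.0888i and -3.0308 - 1.0888i


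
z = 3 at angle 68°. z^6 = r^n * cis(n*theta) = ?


r^6 = 3^6 = 729
n*theta = 6*68° = 408° = 48° (mod 360)
a = 729*cos(48°) = 487.7962
b = 729*sin(48°) = 541.7526

729 cis(48°) = 487.7962 + 541.7526i


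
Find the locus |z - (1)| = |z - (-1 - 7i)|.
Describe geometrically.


Equal distances means the locus is the perpendicular bisector of z1 and z2.
Midpoint = ((1+(-1))/2, (0+(-7))/2) = (0, -3.5000)

Perpendicular bisector through (0, -3.5000)


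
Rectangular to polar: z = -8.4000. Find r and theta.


r = sqrt(70.56+0) = sqrt(70.56) = 8.4000
theta = atan2(0, -8.4) = 180.0000 degrees

r = 8.4000, theta = 180.0000 degrees


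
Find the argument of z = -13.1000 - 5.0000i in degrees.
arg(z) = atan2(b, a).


Re = -13.1, Im = -5
arg = atan2(-5, -13.1) = -159.1092 degrees

arg(z) = -159.1092 degrees


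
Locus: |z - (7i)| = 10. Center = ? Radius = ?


|z - z0| = r is a circle with center z0 and radius r.
Center = (0, 7), radius = 10

Circle with center (0, 7) and radius 10


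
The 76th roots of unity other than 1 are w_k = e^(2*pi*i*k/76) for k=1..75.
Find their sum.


With w = e^(2*pi*i/76), all 76 of the 76th roots of unity w^0 = 1, w, ..., w^(75) sum to 0: 1 + w + ... + w^(75) = (1 - w^76)/(1 - w) = 0 since w^76 = 1, w ≠ 1.
Removing the root 1: w + w^2 + ... + w^(75) = 0 - 1 = -1

Sum = -1


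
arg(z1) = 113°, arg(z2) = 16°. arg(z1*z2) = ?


arg(z1*z2) = 113° + 16° = 129°
Normalized to (-180°, 180°]: 129°

129°


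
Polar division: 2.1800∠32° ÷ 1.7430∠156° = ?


r = 2.1800 / 1.7430 = 1.2507
theta = 32° - 156° = -124° = 236° (mod 360)

1.2507 cis(236°)


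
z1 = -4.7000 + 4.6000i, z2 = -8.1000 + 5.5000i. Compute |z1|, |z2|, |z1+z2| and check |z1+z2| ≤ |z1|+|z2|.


|z1| = sqrt((-4.7)^2 + 4.6^2) = sqrt(43.25) = 6.5765
|z2| = sqrt((-8.1)^2 + 5.5^2) = sqrt(95.86) = 9.7908
z1+z2 = -12.8000 + 10.1000i
|z1+z2| = sqrt(265.85) = 16.3049
|z1|+|z2| = 6.5765 + 9.7908 = 16.3673

|z1+z2| = 16.3049 ≤ |z1|+|z2| = 16.3673 (verified)


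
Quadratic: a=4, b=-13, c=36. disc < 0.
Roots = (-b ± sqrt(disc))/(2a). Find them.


disc = (-13)^2 - 4*4*36 = 169 - 576 = -407
sqrt(|disc|) = sqrt(407) = 20.1742
Real part = 13/(2*4) = 1.6250
Imag part = 20.1742/(2*4) = 2.5218

1.6250 ± 2.5218i


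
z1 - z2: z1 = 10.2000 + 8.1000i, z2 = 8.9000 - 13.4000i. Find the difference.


Real: 10.2 - 8.9 = 1.3
Imag: 8.1 + 13.4 = 21.5

1.3000 + 21.5000i


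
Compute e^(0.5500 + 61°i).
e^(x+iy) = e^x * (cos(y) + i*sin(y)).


e^0.5500 = 1.7333
cos(61°) = 0.4848
sin(61°) = 0.8746
Real = 1.7333*0.4848 = 0.8403
Imag = 1.7333*0.8746 = 1.5159

0.8403 + 1.5159i


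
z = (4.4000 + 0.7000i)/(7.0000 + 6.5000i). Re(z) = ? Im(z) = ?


Multiply by conjugate: (4.4000 + 0.7000i)(7.0000 - 6.5000i) / (7^2 + 6.5^2)
Numerator real = 4.4*7 + 0.7*6.5 = 35.35
Numerator imag = 0.7*7 - 4.4*6.5 = -23.7
Denominator = 91.25
Re(z) = 35.35/91.25 = 0.3874
Im(z) = -23.7/91.25 = -0.2597

Re(z) = 0.3874, Im(z) = -0.2597


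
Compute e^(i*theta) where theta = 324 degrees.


cos(324°) = 0.8090
sin(324°) = -0.5878

e^(i*324°) = 0.8090 - 0.5878i


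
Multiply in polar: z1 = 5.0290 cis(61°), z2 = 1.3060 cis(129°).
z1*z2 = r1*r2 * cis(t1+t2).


r = 5.0290 * 1.3060 = 6.5679
theta = 61° + 129° = 190° = 190° (mod 360)

6.5679 cis(190°)


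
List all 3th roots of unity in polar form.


The 3th roots of unity are cis(360k/3°) for k=0..2
Angle step = 360/3 = 120°
Primitive root: cis(120°)
Primitive root = -0.5000 + 0.8660i

3 roots at angles: 0°, 120°, 240°


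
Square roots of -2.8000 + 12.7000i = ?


|z| = sqrt(7.84+161.29) = 13.0050
sqrt((|z|+a)/2) = sqrt((13.0050+(-2.8))/2) = sqrt(5.1025) = 2.2589
sqrt((|z|-a)/2) = sqrt((13.0050-(-2.8))/2) = sqrt(7.9025) = 2.8111

±(2.2589 + 2.8111i) i.e. 2.2589 + 2.8111i and -2.2589 - 2.8111i


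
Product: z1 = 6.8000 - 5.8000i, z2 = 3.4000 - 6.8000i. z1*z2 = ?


Real = 6.8*3.4 - (-5.8)*(-6.8) = 23.12 - 39.44 = -16.32
Imag = 6.8*(-6.8) + 3.4*(-5.8) = -46.24 - (19.72) = -65.96

-16.3200 - 65.9600i


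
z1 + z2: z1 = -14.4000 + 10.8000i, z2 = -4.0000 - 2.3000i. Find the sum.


Real: -14.4 - 4 = -18.4
Imag: 10.8 - 2.3 = 8.5

-18.4000 + 8.5000i


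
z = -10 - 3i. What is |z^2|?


|z| = sqrt(100+9) = sqrt(109) = 10.4403
|z^2| = |z|^2 = (sqrt(109))^2 = 109

|z^2| = 109


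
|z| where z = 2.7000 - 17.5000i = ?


|z| = sqrt(2.7^2 + (-17.5)^2) = sqrt(7.29 + 306.25) = sqrt(313.54) = 17.7071

|z| = 17.7071


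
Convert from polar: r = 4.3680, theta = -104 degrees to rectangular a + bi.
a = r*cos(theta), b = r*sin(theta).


a = 4.3680*cos(-104°) = 4.3680*(-0.24192) = -1.0567
b = 4.3680*sin(-104°) = 4.3680*(-0.9703) = -4.2383

-1.0567 - 4.2383i


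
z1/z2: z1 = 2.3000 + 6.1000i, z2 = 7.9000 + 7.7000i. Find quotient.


Conjugate of z2 = 7.9000 - 7.7000i
Numerator: (2.3000 + 6.1000i)(7.9000 - 7.7000i) = 65.1400 + 30.4800i
Denominator: 7.9^2 + 7.7^2 = 121.7
Result = (65.1400 + 30.4800i)/121.7

0.5353 + 0.2505i


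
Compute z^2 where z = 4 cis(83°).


r^2 = 4^2 = 16
n*theta = 2*83° = 166° = 166° (mod 360)
a = 16*cos(166°) = -15.5247
b = 16*sin(166°) = 3.8708

16 cis(166°) = -15.5247 + 3.8708i


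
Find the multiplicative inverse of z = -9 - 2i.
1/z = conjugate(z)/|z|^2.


|z|^2 = 81+4 = 85
1/z = (-9 + 2i)/85

1/z = -0.1059 + 0.0235i


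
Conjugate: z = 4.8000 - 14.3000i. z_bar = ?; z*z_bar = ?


z_bar = 4.8000 + 14.3000i
z*z_bar = 4.8^2 + (-14.3)^2 = 23.04 + 204.49 = 227.53

z_bar = 4.8000 + 14.3000i, z*z_bar = 227.53


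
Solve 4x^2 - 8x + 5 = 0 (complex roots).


disc = (-8)^2 - 4*4*5 = 64 - 80 = -16
sqrt(|disc|) = sqrt(16) = 4.0000
Real part = 8/(2*4) = 1.0000
Imag part = 4.0000/(2*4) = 0.5000

1.0000 ± 0.5000i


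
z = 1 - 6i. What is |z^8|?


|z| = sqrt(1+36) = sqrt(37) = 6.0828
|z^8| = |z|^8 = (sqrt(37))^8 = 37^4 = 1874161

|z^8| = 1874161


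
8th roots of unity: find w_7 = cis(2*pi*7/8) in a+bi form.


Angle = 360*7/8 = 315°
a = cos(315°) = 0.7071
b = sin(315°) = -0.7071

0.7071 - 0.7071i


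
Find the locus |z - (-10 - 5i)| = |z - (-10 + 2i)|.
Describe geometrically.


Equal distances means the locus is the perpendicular bisector of z1 and z2.
Midpoint = ((-10+(-10))/2, (-5+2)/2) = (-10.0000, -1.5000)

Perpendicular bisector through (-10.0000, -1.5000)


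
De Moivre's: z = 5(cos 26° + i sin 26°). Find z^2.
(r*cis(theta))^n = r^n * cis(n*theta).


r^2 = 5^2 = 25
n*theta = 2*26° = 52° = 52° (mod 360)
a = 25*cos(52°) = 15.3915
b = 25*sin(52°) = 19.7003

25 cis(52°) = 15.3915 + 19.7003i


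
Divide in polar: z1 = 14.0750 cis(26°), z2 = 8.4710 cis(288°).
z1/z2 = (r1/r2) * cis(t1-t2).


r = 14.0750 / 8.4710 = 1.6616
theta = 26° - 288° = -262° = 98° (mod 360)

1.6616 cis(98°)


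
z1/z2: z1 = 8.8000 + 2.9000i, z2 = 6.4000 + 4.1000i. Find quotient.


Conjugate of z2 = 6.4000 - 4.1000i
Numerator: (8.8000 + 2.9000i)(6.4000 - 4.1000i) = 68.2100 - 17.5200i
Denominator: 6.4^2 + 4.1^2 = 57.77
Result = (68.2100 - 17.5200i)/57.77

1.1807 - 0.3033i


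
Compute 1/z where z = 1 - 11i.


|z|^2 = 1+121 = 122
1/z = (1 + 11i)/122

1/z = 0.0082 + 0.0902i


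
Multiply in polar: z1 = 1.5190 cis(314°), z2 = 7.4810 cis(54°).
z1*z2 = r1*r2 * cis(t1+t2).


r = 1.5190 * 7.4810 = 11.3636
theta = 314° + 54° = 368° = 8° (mod 360)

11.3636 cis(8°)


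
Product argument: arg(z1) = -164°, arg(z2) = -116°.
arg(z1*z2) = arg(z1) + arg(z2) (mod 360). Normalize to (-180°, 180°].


arg(z1*z2) = -164° - 116° = -280°
Normalized to (-180°, 180°]: 80°

80°


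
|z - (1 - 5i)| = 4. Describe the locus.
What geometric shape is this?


|z - z0| = r is a circle with center z0 and radius r.
Center = (1, -5), radius = 4

Circle with center (1, -5) and radius 4


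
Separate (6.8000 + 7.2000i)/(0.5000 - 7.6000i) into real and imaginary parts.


Multiply by conjugate: (6.8000 + 7.2000i)(0.5000 + 7.6000i) / (0.5^2 + (-7.6)^2)
Numerator real = 6.8*0.5 + 7.2*(-7.6) = -51.32
Numerator imag = 7.2*0.5 - 6.8*(-7.6) = 55.28
Denominator = 58.01
Re(z) = -51.32/58.01 = -0.8847
Im(z) = 55.28/58.01 = 0.9529

Re(z) = -0.8847, Im(z) = 0.9529


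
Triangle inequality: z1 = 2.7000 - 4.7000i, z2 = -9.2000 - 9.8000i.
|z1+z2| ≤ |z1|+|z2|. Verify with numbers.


|z1| = sqrt(2.7^2 + (-4.7)^2) = sqrt(29.38) = 5.4203
|z2| = sqrt((-9.2)^2 + (-9.8)^2) = sqrt(180.68) = 13.4417
z1+z2 = -6.5000 - 14.5000i
|z1+z2| = sqrt(252.5) = 15.8902
|z1|+|z2| = 5.4203 + 13.4417 = 18.8620

|z1+z2| = 15.8902 ≤ |z1|+|z2| = 18.8620 (verified)


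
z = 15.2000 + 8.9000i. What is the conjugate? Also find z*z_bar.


z_bar = 15.2000 - 8.9000i
z*z_bar = 15.2^2 + 8.9^2 = 231.04 + 79.21 = 310.25

z_bar = 15.2000 - 8.9000i, z*z_bar = 310.25


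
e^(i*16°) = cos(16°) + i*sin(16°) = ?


cos(16°) = 0.9613
sin(16°) = 0.2756

e^(i*16°) = 0.9613 + 0.2756i


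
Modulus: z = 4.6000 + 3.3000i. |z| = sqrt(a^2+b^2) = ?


|z| = sqrt(4.6^2 + 3.3^2) = sqrt(21.16 + 10.89) = sqrt(32.05) = 5.6613

|z| = 5.6613


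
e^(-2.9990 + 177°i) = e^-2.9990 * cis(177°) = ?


e^-2.9990 = 0.04984
cos(177°) = -0.9986
sin(177°) = 0.0523
Real = 0.04984*(-0.9986) = -0.0498
Imag = 0.04984*0.0523 = 0.0026

-0.0498 + 0.0026i


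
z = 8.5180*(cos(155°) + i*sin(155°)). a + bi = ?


a = 8.5180*cos(155°) = 8.5180*(-0.9063) = -7.7199
b = 8.5180*sin(155°) = 8.5180*0.42262 = 3.5999

-7.7199 + 3.5999i


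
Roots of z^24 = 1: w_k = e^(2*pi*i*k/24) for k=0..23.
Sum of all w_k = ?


The sum of all 24th roots of unity is 0.
Geometric series: (1 - w^24)/(1 - w) = (1-1)/(1-w) = 0 since w^24 = 1, w ≠ 1.
Alternatively: coefficient of z^23 in z^24 - 1 is 0.

0


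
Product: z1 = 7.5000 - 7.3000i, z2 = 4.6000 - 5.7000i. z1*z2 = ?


Real = 7.5*4.6 - (-7.3)*(-5.7) = 34.5 - 41.61 = -7.11
Imag = 7.5*(-5.7) + 4.6*(-7.3) = -42.75 - (33.58) = -76.33

-7.1100 - 76.3300i


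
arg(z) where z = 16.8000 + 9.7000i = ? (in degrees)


Re = 16.8, Im = 9.7
arg = atan2(9.7, 16.8) = 30.0013 degrees

arg(z) = 30.0013 degrees


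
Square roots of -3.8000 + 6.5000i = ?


|z| = sqrt(14.44+42.25) = 7.5293
sqrt((|z|+a)/2) = sqrt((7.5293+(-3.8))/2) = sqrt(1.8646) = 1.3655
sqrt((|z|-a)/2) = sqrt((7.5293-(-3.8))/2) = sqrt(5.6646) = 2.3801

±(1.3655 + 2.3801i) i.e. 1.3655 + 2.3801i and -1.3655 - 2.3801i


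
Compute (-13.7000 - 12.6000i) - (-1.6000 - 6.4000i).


Real: -13.7 + 1.6 = -12.1
Imag: -12.6 + 6.4 = -6.2

-12.1000 - 6.2000i


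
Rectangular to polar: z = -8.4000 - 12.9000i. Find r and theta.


r = sqrt(70.56+166.41) = sqrt(236.97) = 15.3938
theta = atan2(-12.9, -8.4) = -123.0707 degrees

r = 15.3938, theta = -123.0707 degrees


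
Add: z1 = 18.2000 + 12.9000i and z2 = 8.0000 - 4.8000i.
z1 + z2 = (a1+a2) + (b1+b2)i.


Real: 18.2 + 8 = 26.2
Imag: 12.9 - 4.8 = 8.1

26.2000 + 8.1000i


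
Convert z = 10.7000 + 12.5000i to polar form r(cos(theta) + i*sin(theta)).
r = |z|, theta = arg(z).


r = sqrt(114.49+156.25) = sqrt(270.74) = 16.4542
theta = atan2(12.5, 10.7) = 49.4365 degrees

r = 16.4542, theta = 49.4365 degrees


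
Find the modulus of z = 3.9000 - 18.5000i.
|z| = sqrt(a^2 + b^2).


|z| = sqrt(3.9^2 + (-18.5)^2) = sqrt(15.21 + 342.25) = sqrt(357.46) = 18.9066

|z| = 18.9066


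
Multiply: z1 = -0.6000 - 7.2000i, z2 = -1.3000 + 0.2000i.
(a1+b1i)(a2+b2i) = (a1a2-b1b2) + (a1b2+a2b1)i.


Real = -0.6*(-1.3) - (-7.2)*0.2 = 0.78 - (-1.44) = 2.22
Imag = -0.6*0.2 - (1.3)*(-7.2) = -0.12 + 9.36 = 9.24

2.2200 + 9.2400i


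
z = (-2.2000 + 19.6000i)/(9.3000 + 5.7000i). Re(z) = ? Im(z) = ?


Multiply by conjugate: (-2.2000 + 19.6000i)(9.3000 - 5.7000i) / (9.3^2 + 5.7^2)
Numerator real = -2.2*9.3 + 19.6*5.7 = 91.26
Numerator imag = 19.6*9.3 - (-2.2)*5.7 = 194.82
Denominator = 118.98
Re(z) = 91.26/118.98 = 0.7670
Im(z) = 194.82/118.98 = 1.6374

Re(z) = 0.7670, Im(z) = 1.6374


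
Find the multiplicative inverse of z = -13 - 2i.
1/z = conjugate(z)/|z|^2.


|z|^2 = 169+4 = 173
1/z = (-13 + 2i)/173

1/z = -0.0751 + 0.0116i


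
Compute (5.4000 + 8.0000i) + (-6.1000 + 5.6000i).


Real: 5.4 - 6.1 = -0.7
Imag: 8 + 5.6 = 13.6

-0.7000 + 13.6000i


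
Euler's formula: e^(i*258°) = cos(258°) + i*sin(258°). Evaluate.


cos(258°) = -0.2079
sin(258°) = -0.9781

e^(i*258°) = -0.2079 - 0.9781i


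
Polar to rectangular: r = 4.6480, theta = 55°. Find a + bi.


a = 4.6480*cos(55°) = 4.6480*0.57358 = 2.6660
b = 4.6480*sin(55°) = 4.6480*0.81915 = 3.8074

2.6660 + 3.8074i


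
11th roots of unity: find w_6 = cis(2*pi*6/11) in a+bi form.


Angle = 360*6/11 = 196.3636°
a = cos(196.3636°) = -0.9595
b = sin(196.3636°) = -0.2817

-0.9595 - 0.2817i


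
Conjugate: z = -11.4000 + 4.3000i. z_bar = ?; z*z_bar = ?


z_bar = -11.4000 - 4.3000i
z*z_bar = (-11.4)^2 + 4.3^2 = 129.96 + 18.49 = 148.45

z_bar = -11.4000 - 4.3000i, z*z_bar = 148.45


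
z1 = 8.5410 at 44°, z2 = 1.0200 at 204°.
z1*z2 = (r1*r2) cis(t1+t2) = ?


r = 8.5410 * 1.0200 = 8.7118
theta = 44° + 204° = 248° = 248° (mod 360)

8.7118 cis(248°)


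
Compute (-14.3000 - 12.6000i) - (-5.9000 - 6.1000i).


Real: -14.3 + 5.9 = -8.4
Imag: -12.6 + 6.1 = -6.5

-8.4000 - 6.5000i


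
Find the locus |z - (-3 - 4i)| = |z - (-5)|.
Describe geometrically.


Equal distances means the locus is the perpendicular bisector of z1 and z2.
Midpoint = ((-3+(-5))/2, (-4+0)/2) = (-4.0000, -2.0000)

Perpendicular bisector through (-4.0000, -2.0000)
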